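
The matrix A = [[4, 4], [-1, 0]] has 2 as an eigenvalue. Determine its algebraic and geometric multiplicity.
The characteristic polynomial is (x - 2)^2, so the factor x - 2 appears with exponent 2: the algebraic multiplicity is 2.

rank(A - 2I) = 1, so the eigenspace has dimension 2 - 1 = 1: the geometric multiplicity is 1.

Since 1 < 2, A is not diagonalizable.

algebraic multiplicity 2, geometric multiplicity 1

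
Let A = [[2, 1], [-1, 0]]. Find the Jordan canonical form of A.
The characteristic polynomial is det(xI - A) = (x - 1)^2, so the eigenvalues are 1 (algebraic multiplicity 2).

For λ = 1: rank(A - I) = 1, rank((A - I)^2) = 0. The eigenspace has dimension 2 - 1 = 1, so there is 1 Jordan block; the rank sequence gives block sizes [2].

Assembling the blocks gives the Jordan form J above.

J = [[1, 1], [0, 1]]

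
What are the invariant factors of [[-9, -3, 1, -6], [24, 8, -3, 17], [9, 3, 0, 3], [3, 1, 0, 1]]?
x^2, x^2

The Jordan structure of A has elementary divisors x^2, x^2. Arranging the block sizes at each eigenvalue in decreasing order and taking row products gives the invariant factors.

Invariant factors (smallest first, each dividing the next): x^2, x^2.

Check: the last factor x^2 is the minimal polynomial, and the product x^4 is the characteristic polynomial.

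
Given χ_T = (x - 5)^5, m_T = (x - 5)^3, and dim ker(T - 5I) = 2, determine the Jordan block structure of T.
λ = 5: algebraic multiplicity 5 (exponent in χ_T), largest block size 3 (exponent in m_T), 2 blocks (geometric multiplicity). These force block sizes [3, 2].

Jordan blocks: (5, 3), (5, 2)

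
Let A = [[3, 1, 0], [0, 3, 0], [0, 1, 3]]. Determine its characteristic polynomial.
χ_A(x) = (x - 3)^3

xI - A = [[x - 3, -1, 0], [0, x - 3, 0], [0, -1, x - 3]].

Expanding det(xI - A) along the first row:
det(xI - A) = + (x - 3)·det([[x - 3, 0], [-1, x - 3]]) - (-1)·det([[0, 0], [0, x - 3]]) + (0)·det([[0, x - 3], [0, -1]]).

Evaluating gives χ_A(x) = x^3 - 9x^2 + 27x - 27 = (x - 3)^3.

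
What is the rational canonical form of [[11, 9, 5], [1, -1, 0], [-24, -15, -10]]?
R = [[0, 0, 5], [1, 0, 0], [0, 1, 0]]

The invariant factors of A (the non-unit diagonal entries of the Smith normal form of xI - A over ℚ[x]) are x^3 - 5, each dividing the next. The characteristic polynomial is their product, x^3 - 5.

The rational canonical form is the block-diagonal matrix of companion matrices C(f_i):
R = [[0, 0, 5], [1, 0, 0], [0, 1, 0]].

Note the characteristic polynomial does not split into linear factors over ℚ, so A has no Jordan form over ℚ; the rational canonical form exists over any field.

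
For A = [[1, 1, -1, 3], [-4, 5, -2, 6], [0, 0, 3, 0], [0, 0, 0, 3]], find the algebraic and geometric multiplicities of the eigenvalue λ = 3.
algebraic multiplicity 4, geometric multiplicity 3

The characteristic polynomial is (x - 3)^4, so the factor x - 3 appears with exponent 4: the algebraic multiplicity is 4.

rank(A - 3I) = 1, so the eigenspace has dimension 4 - 1 = 3: the geometric multiplicity is 3.

Since 3 < 4, A is not diagonalizable.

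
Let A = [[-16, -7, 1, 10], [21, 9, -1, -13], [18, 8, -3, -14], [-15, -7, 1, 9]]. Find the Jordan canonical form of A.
J = [[-1, 1, 0, 0], [0, -1, 0, 0], [0, 0, -1, 0], [0, 0, 0, 2]]

The characteristic polynomial is det(xI - A) = (x - 2)(x + 1)^3, so the eigenvalues are -1 (algebraic multiplicity 3), 2 (algebraic multiplicity 1).

For λ = -1: rank(A + I) = 2, rank((A + I)^2) = 1. The eigenspace has dimension 4 - 2 = 2, so there are 2 Jordan blocks; the rank sequence gives block sizes [2, 1].

For λ = 2: algebraic multiplicity 1 gives one 1×1 block.

Assembling the blocks gives the Jordan form J above.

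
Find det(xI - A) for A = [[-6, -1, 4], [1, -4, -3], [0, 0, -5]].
χ_A(x) = (x + 5)^3

xI - A = [[x + 6, 1, -4], [-1, x + 4, 3], [0, 0, x + 5]].

Expanding det(xI - A) along the first row:
det(xI - A) = + (x + 6)·det([[x + 4, 3], [0, x + 5]]) - (1)·det([[-1, 3], [0, x + 5]]) + (-4)·det([[-1, x + 4], [0, 0]]).

Evaluating gives χ_A(x) = x^3 + 15x^2 + 75x + 125 = (x + 5)^3.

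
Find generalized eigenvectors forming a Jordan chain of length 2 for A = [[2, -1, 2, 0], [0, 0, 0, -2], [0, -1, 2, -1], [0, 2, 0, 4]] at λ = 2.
v_1 = [[-2, -3, -1, 2]]^T, v_2 = [[1, 2, 1, -2]]^T

We seek v_1 ∈ ker((A - 2I)^2) \ ker(A - 2I), then set v_{i+1} = (A - 2I) v_i.

One such chain is v_1 = [[-2, -3, -1, 2]]^T, v_2 = [[1, 2, 1, -2]]^T. Check: (A - 2I) v_2 = [[0, 0, 0, 0]]^T = 0.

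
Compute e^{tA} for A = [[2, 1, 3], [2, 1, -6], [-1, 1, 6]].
e^{tA} = [[(1 - t)*e^{3*t}, t*e^{3*t}, 3*t*e^{3*t}], [2*t*e^{3*t}, (1 - 2*t)*e^{3*t}, -6*t*e^{3*t}], [-t*e^{3*t}, t*e^{3*t}, (3*t + 1)*e^{3*t}]]

A has Jordan form J = [[3, 1, 0], [0, 3, 0], [0, 0, 3]] with A = PJP^{-1}, so e^{tA} = P e^{tJ} P^{-1}.

For a Jordan block J_k(λ), e^{tJ_k(λ)} = e^{λt} · (I + tN + t^2 N^2/2! + ... + t^{k-1} N^{k-1}/(k-1)!) where N is the nilpotent superdiagonal part.

Assembling the blocks and conjugating back gives the entries of e^{tA} as shown above.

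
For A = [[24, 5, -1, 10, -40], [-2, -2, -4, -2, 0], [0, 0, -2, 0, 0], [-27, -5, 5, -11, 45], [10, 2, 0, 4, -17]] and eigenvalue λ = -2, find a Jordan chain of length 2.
We seek v_1 ∈ ker((A + 2I)^2) \ ker(A + 2I), then set v_{i+1} = (A + 2I) v_i.

One such chain is v_1 = [[0, 1, 0, 0, 0]]^T, v_2 = [[5, 0, 0, -5, 2]]^T. Check: (A + 2I) v_2 = [[0, 0, 0, 0, 0]]^T = 0.

v_1 = [[0, 1, 0, 0, 0]]^T, v_2 = [[5, 0, 0, -5, 2]]^T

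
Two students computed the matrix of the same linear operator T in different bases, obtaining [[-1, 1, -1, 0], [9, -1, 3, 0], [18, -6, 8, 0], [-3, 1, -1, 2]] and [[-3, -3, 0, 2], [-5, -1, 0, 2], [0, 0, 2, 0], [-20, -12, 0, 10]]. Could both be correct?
Yes.

Two matrices over a field are similar if and only if they have the same invariant factors.

Both A and B have characteristic polynomial (x - 2)^4 and minimal polynomial (x - 2)^2. Computing further, both have invariant factors x - 2, x - 2, (x - 2)^2. Hence A and B are similar.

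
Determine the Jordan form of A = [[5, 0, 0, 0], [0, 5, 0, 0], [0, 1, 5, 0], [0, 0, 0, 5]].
The characteristic polynomial is det(xI - A) = (x - 5)^4, so the eigenvalues are 5 (algebraic multiplicity 4).

For λ = 5: rank(A - 5I) = 1, rank((A - 5I)^2) = 0. The eigenspace has dimension 4 - 1 = 3, so there are 3 Jordan blocks; the rank sequence gives block sizes [2, 1, 1].

Assembling the blocks gives the Jordan form J above.

J = [[5, 1, 0, 0], [0, 5, 0, 0], [0, 0, 5, 0], [0, 0, 0, 5]]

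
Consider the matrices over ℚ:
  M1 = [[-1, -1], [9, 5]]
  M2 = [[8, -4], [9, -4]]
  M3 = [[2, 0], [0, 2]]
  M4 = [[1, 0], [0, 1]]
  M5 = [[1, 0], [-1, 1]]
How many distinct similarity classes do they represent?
4 classes: {M1, M2}, {M3}, {M4}, {M5}

Characteristic polynomials: χ_{M1} = (x - 2)^2, χ_{M2} = (x - 2)^2, χ_{M3} = (x - 2)^2, χ_{M4} = (x - 1)^2, χ_{M5} = (x - 1)^2.

{M1, M2}: invariant factors (x - 2)^2.

{M3}: invariant factors x - 2, x - 2.

{M4}: invariant factors x - 1, x - 1.

{M5}: invariant factors (x - 1)^2.

Matrices are similar if and only if their invariant-factor lists agree; the partition into similarity classes is {M1, M2}, {M3}, {M4}, {M5}.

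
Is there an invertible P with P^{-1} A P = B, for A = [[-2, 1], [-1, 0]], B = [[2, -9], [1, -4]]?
Two matrices over a field are similar if and only if they have the same invariant factors.

Both A and B have characteristic polynomial (x + 1)^2 and minimal polynomial (x + 1)^2. Computing further, both have invariant factors (x + 1)^2. Hence A and B are similar.

Yes.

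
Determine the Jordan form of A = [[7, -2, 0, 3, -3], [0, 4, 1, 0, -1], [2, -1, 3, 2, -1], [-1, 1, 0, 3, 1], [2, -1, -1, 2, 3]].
J = [[4, 1, 0, 0, 0], [0, 4, 1, 0, 0], [0, 0, 4, 0, 0], [0, 0, 0, 4, 1], [0, 0, 0, 0, 4]]

The characteristic polynomial is det(xI - A) = (x - 4)^5, so the eigenvalues are 4 (algebraic multiplicity 5).

For λ = 4: rank(A - 4I) = 3, rank((A - 4I)^2) = 1, rank((A - 4I)^3) = 0. The eigenspace has dimension 5 - 3 = 2, so there are 2 Jordan blocks; the rank sequence gives block sizes [3, 2].

Assembling the blocks gives the Jordan form J above.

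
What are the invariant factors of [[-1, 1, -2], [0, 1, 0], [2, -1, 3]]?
x - 1, (x - 1)^2

The Jordan structure of A has elementary divisors (x - 1)^2, (x - 1). Arranging the block sizes at each eigenvalue in decreasing order and taking row products gives the invariant factors.

Invariant factors (smallest first, each dividing the next): x - 1, (x - 1)^2.

Check: the last factor (x - 1)^2 is the minimal polynomial, and the product (x - 1)^3 is the characteristic polynomial.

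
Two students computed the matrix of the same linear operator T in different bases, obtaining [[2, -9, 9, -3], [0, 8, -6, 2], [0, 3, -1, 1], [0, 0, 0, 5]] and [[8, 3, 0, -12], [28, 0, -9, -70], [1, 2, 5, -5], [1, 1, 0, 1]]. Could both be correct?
Both have characteristic polynomial (x - 5)^2(x - 2)^2, but the minimal polynomial of A is (x - 5)^2(x - 2) while the minimal polynomial of B is (x - 5)^2(x - 2)^2. The minimal polynomial is a similarity invariant, so A and B are not similar.

No.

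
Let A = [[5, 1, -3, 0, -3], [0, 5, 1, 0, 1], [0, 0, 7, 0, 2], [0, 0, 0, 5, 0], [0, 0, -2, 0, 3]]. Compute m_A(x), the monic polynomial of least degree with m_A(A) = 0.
m_A(x) = (x - 5)^3

The characteristic polynomial factors as (x - 5)^5. The minimal polynomial is ∏(x - λ)^{k_λ} where k_λ is the size of the largest Jordan block at λ.

For λ = 5: rank(A - 5I) = 2, and the largest Jordan block has size 3 (the smallest k with rank((A - 5I)^k) = rank((A - 5I)^(k+1))).

So m_A(x) = (x - 5)^3.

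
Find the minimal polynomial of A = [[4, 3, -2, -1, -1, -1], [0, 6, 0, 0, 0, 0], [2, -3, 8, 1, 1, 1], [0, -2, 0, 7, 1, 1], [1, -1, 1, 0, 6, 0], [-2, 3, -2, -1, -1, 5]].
The characteristic polynomial factors as (x - 6)^6. The minimal polynomial is ∏(x - λ)^{k_λ} where k_λ is the size of the largest Jordan block at λ.

For λ = 6: rank(A - 6I) = 3, and the largest Jordan block has size 3 (the smallest k with rank((A - 6I)^k) = rank((A - 6I)^(k+1))).

So m_A(x) = (x - 6)^3.

m_A(x) = (x - 6)^3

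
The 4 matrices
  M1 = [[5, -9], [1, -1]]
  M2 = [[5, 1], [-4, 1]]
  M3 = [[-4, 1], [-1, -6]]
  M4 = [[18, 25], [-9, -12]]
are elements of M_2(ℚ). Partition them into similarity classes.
3 classes: {M1}, {M2, M4}, {M3}

Characteristic polynomials: χ_{M1} = (x - 2)^2, χ_{M2} = (x - 3)^2, χ_{M3} = (x + 5)^2, χ_{M4} = (x - 3)^2.

{M1}: invariant factors (x - 2)^2.

{M2, M4}: invariant factors (x - 3)^2.

{M3}: invariant factors (x + 5)^2.

Matrices are similar if and only if their invariant-factor lists agree; the partition into similarity classes is {M1}, {M2, M4}, {M3}.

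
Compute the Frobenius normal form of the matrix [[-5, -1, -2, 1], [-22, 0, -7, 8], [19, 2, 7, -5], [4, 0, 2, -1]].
The invariant factors of A (the non-unit diagonal entries of the Smith normal form of xI - A over ℚ[x]) are (x - 1)(x^3 - x - 3), each dividing the next. The characteristic polynomial is their product, (x - 1)(x^3 - x - 3).

The rational canonical form is the block-diagonal matrix of companion matrices C(f_i):
R = [[0, 0, 0, -3], [1, 0, 0, 2], [0, 1, 0, 1], [0, 0, 1, 1]].

Note the characteristic polynomial does not split into linear factors over ℚ, so A has no Jordan form over ℚ; the rational canonical form exists over any field.

R = [[0, 0, 0, -3], [1, 0, 0, 2], [0, 1, 0, 1], [0, 0, 1, 1]]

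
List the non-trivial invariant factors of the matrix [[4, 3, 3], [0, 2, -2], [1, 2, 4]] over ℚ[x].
The Jordan structure of A has elementary divisors (x - 3)^2, (x - 4). Arranging the block sizes at each eigenvalue in decreasing order and taking row products gives the invariant factors.

Invariant factors (smallest first, each dividing the next): (x - 4)(x - 3)^2.

Check: the last factor (x - 4)(x - 3)^2 is the minimal polynomial, and the product (x - 4)(x - 3)^2 is the characteristic polynomial.

(x - 4)(x - 3)^2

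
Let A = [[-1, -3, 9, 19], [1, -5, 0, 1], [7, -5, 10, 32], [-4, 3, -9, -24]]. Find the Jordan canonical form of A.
The characteristic polynomial is det(xI - A) = (x + 5)^4, so the eigenvalues are -5 (algebraic multiplicity 4).

For λ = -5: rank(A + 5I) = 2, rank((A + 5I)^2) = 0. The eigenspace has dimension 4 - 2 = 2, so there are 2 Jordan blocks; the rank sequence gives block sizes [2, 2].

Assembling the blocks gives the Jordan form J above.

J = [[-5, 1, 0, 0], [0, -5, 0, 0], [0, 0, -5, 1], [0, 0, 0, -5]]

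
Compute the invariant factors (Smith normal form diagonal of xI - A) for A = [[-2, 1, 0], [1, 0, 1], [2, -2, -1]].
(x + 1)^3

The Jordan structure of A has elementary divisors (x + 1)^3. Arranging the block sizes at each eigenvalue in decreasing order and taking row products gives the invariant factors.

Invariant factors (smallest first, each dividing the next): (x + 1)^3.

Check: the last factor (x + 1)^3 is the minimal polynomial, and the product (x + 1)^3 is the characteristic polynomial.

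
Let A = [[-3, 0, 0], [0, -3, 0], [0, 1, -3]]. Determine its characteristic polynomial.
xI - A = [[x + 3, 0, 0], [0, x + 3, 0], [0, -1, x + 3]].

Expanding det(xI - A) along the first row:
det(xI - A) = + (x + 3)·det([[x + 3, 0], [-1, x + 3]]) - (0)·det([[0, 0], [0, x + 3]]) + (0)·det([[0, x + 3], [0, -1]]).

Evaluating gives χ_A(x) = x^3 + 9x^2 + 27x + 27 = (x + 3)^3.

χ_A(x) = (x + 3)^3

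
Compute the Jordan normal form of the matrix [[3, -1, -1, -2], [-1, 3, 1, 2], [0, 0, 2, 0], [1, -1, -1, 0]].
J = [[2, 1, 0, 0], [0, 2, 0, 0], [0, 0, 2, 0], [0, 0, 0, 2]]

The characteristic polynomial is det(xI - A) = (x - 2)^4, so the eigenvalues are 2 (algebraic multiplicity 4).

For λ = 2: rank(A - 2I) = 1, rank((A - 2I)^2) = 0. The eigenspace has dimension 4 - 1 = 3, so there are 3 Jordan blocks; the rank sequence gives block sizes [2, 1, 1].

Assembling the blocks gives the Jordan form J above.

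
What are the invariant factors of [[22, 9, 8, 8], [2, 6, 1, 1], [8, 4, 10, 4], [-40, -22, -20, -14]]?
The Jordan structure of A has elementary divisors (x - 6)^3, (x - 6). Arranging the block sizes at each eigenvalue in decreasing order and taking row products gives the invariant factors.

Invariant factors (smallest first, each dividing the next): x - 6, (x - 6)^3.

Check: the last factor (x - 6)^3 is the minimal polynomial, and the product (x - 6)^4 is the characteristic polynomial.

x - 6, (x - 6)^3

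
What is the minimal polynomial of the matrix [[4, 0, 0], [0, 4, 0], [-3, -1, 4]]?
m_A(x) = (x - 4)^2

The characteristic polynomial factors as (x - 4)^3. The minimal polynomial is ∏(x - λ)^{k_λ} where k_λ is the size of the largest Jordan block at λ.

For λ = 4: rank(A - 4I) = 1, and the largest Jordan block has size 2 (the smallest k with rank((A - 4I)^k) = rank((A - 4I)^(k+1))).

So m_A(x) = (x - 4)^2.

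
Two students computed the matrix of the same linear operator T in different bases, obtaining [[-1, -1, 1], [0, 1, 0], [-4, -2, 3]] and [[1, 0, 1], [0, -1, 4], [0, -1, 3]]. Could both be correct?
No.

Both have characteristic polynomial (x - 1)^3, but the minimal polynomial of A is (x - 1)^2 while the minimal polynomial of B is (x - 1)^3. The minimal polynomial is a similarity invariant, so A and B are not similar.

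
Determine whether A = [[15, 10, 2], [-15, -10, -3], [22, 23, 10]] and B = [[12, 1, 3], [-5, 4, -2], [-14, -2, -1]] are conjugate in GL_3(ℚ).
Yes.

Two matrices over a field are similar if and only if they have the same invariant factors.

Both A and B have characteristic polynomial (x - 5)^3 and minimal polynomial (x - 5)^3. Computing further, both have invariant factors (x - 5)^3. Hence A and B are similar.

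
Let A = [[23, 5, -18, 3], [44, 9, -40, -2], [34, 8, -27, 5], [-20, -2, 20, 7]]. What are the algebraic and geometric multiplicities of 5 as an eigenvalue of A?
The characteristic polynomial is (x - 5)^2(x - 1)^2, so the factor x - 5 appears with exponent 2: the algebraic multiplicity is 2.

rank(A - 5I) = 3, so the eigenspace has dimension 4 - 3 = 1: the geometric multiplicity is 1.

Since 1 < 2, A is not diagonalizable.

algebraic multiplicity 2, geometric multiplicity 1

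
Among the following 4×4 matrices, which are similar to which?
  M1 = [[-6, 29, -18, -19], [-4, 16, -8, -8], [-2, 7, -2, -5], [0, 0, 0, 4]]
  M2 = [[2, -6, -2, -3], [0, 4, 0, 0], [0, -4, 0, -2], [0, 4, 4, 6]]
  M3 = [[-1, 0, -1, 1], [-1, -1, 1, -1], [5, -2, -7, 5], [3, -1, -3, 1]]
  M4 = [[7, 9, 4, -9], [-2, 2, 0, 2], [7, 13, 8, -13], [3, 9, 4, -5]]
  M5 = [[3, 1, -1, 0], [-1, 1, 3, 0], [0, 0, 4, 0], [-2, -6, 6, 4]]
Characteristic polynomials: χ_{M1} = (x - 4)^2(x - 2)^2, χ_{M2} = (x - 4)^2(x - 2)^2, χ_{M3} = (x + 2)^4, χ_{M4} = (x - 4)^2(x - 2)^2, χ_{M5} = (x - 4)^2(x - 2)^2.

{M1, M2, M4, M5}: invariant factors x - 4, (x - 4)(x - 2)^2.

{M3}: invariant factors x + 2, (x + 2)^3.

Matrices are similar if and only if their invariant-factor lists agree; the partition into similarity classes is {M1, M2, M4, M5}, {M3}.

2 classes: {M1, M2, M4, M5}, {M3}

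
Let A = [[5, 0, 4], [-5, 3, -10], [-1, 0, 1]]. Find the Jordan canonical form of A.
The characteristic polynomial is det(xI - A) = (x - 3)^3, so the eigenvalues are 3 (algebraic multiplicity 3).

For λ = 3: rank(A - 3I) = 1, rank((A - 3I)^2) = 0. The eigenspace has dimension 3 - 1 = 2, so there are 2 Jordan blocks; the rank sequence gives block sizes [2, 1].

Assembling the blocks gives the Jordan form J above.

J = [[3, 1, 0], [0, 3, 0], [0, 0, 3]]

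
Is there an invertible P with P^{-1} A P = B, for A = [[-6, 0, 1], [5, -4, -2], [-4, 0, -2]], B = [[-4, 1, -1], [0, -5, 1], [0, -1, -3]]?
Both have characteristic polynomial (x + 4)^3, but the minimal polynomial of A is (x + 4)^3 while the minimal polynomial of B is (x + 4)^2. The minimal polynomial is a similarity invariant, so A and B are not similar.

No.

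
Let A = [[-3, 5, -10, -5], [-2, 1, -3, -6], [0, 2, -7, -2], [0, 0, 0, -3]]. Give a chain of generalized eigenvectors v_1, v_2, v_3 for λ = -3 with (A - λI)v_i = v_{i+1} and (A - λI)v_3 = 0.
v_1 = [[2, 2, 1, 0]]^T, v_2 = [[0, 1, 0, 0]]^T, v_3 = [[5, 4, 2, 0]]^T

We seek v_1 ∈ ker((A + 3I)^3) \ ker((A + 3I)^2), then set v_{i+1} = (A + 3I) v_i.

One such chain is v_1 = [[2, 2, 1, 0]]^T, v_2 = [[0, 1, 0, 0]]^T, v_3 = [[5, 4, 2, 0]]^T. Check: (A + 3I) v_3 = [[0, 0, 0, 0]]^T = 0.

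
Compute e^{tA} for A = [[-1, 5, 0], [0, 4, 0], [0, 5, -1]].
A has Jordan form J = [[-1, 0, 0], [0, -1, 0], [0, 0, 4]] with A = PJP^{-1}, so e^{tA} = P e^{tJ} P^{-1}.

For a Jordan block J_k(λ), e^{tJ_k(λ)} = e^{λt} · (I + tN + t^2 N^2/2! + ... + t^{k-1} N^{k-1}/(k-1)!) where N is the nilpotent superdiagonal part.

Assembling the blocks and conjugating back gives the entries of e^{tA} as shown above.

e^{tA} = [[e^{-t}, (e^{5*t} - 1)*e^{-t}, 0], [0, e^{4*t}, 0], [0, (e^{5*t} - 1)*e^{-t}, e^{-t}]]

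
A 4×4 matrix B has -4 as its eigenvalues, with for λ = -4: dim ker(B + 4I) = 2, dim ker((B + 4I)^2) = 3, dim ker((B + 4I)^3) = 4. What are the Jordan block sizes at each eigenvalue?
Jordan blocks: (-4, 3), (-4, 1)

λ = -4: successive nullity increments [2, 1, 1] count blocks of size ≥ k; block sizes are [3, 1].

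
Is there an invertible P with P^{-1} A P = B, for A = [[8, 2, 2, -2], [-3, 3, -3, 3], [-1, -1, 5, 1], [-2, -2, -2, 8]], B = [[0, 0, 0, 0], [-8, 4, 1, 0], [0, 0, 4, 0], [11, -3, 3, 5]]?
trace(A) = 24 but trace(B) = 13. The trace is a similarity invariant, so A and B are not similar.

No.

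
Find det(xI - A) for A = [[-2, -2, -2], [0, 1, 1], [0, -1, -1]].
χ_A(x) = x^2(x + 2)

xI - A = [[x + 2, 2, 2], [0, x - 1, -1], [0, 1, x + 1]].

Expanding det(xI - A) along the first row:
det(xI - A) = + (x + 2)·det([[x - 1, -1], [1, x + 1]]) - (2)·det([[0, -1], [0, x + 1]]) + (2)·det([[0, x - 1], [0, 1]]).

Evaluating gives χ_A(x) = x^3 + 2x^2 = x^2(x + 2).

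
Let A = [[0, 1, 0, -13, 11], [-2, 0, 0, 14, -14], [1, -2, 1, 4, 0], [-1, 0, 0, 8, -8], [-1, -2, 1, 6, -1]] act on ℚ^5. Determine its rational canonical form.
R = [[0, 0, 0, 0, 2], [1, 0, 0, 0, 11], [0, 1, 0, 0, 8], [0, 0, 1, 0, -19], [0, 0, 0, 1, 8]]

The invariant factors of A (the non-unit diagonal entries of the Smith normal form of xI - A over ℚ[x]) are (x - 2)(x^2 - 3x - 1)^2, each dividing the next. The characteristic polynomial is their product, (x - 2)(x^2 - 3x - 1)^2.

The rational canonical form is the block-diagonal matrix of companion matrices C(f_i):
R = [[0, 0, 0, 0, 2], [1, 0, 0, 0, 11], [0, 1, 0, 0, 8], [0, 0, 1, 0, -19], [0, 0, 0, 1, 8]].

Note the characteristic polynomial does not split into linear factors over ℚ, so A has no Jordan form over ℚ; the rational canonical form exists over any field.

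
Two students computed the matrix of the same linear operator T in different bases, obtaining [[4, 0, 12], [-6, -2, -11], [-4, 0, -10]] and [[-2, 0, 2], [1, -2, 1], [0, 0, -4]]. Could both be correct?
Two matrices over a field are similar if and only if they have the same invariant factors.

Both A and B have characteristic polynomial (x + 2)^2(x + 4) and minimal polynomial (x + 2)^2(x + 4). Computing further, both have invariant factors (x + 2)^2(x + 4). Hence A and B are similar.

Yes.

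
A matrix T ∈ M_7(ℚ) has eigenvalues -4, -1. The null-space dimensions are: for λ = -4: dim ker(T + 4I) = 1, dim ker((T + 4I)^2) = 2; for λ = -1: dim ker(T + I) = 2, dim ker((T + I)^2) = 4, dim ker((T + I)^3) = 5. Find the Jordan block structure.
λ = -4: successive nullity increments [1, 1] count blocks of size ≥ k; block sizes are [2].
λ = -1: successive nullity increments [2, 2, 1] count blocks of size ≥ k; block sizes are [3, 2].

Jordan blocks: (-4, 2), (-1, 3), (-1, 2)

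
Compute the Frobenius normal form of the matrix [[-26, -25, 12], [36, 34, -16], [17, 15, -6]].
The invariant factors of A (the non-unit diagonal entries of the Smith normal form of xI - A over ℚ[x]) are (x - 2)(x^2 + 4), each dividing the next. The characteristic polynomial is their product, (x - 2)(x^2 + 4).

The rational canonical form is the block-diagonal matrix of companion matrices C(f_i):
R = [[0, 0, 8], [1, 0, -4], [0, 1, 2]].

Note the characteristic polynomial does not split into linear factors over ℚ, so A has no Jordan form over ℚ; the rational canonical form exists over any field.

R = [[0, 0, 8], [1, 0, -4], [0, 1, 2]]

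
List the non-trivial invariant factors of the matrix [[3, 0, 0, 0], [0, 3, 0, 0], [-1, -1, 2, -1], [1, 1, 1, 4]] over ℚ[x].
x - 3, x - 3, (x - 3)^2

The Jordan structure of A has elementary divisors (x - 3)^2, (x - 3), (x - 3). Arranging the block sizes at each eigenvalue in decreasing order and taking row products gives the invariant factors.

Invariant factors (smallest first, each dividing the next): x - 3, x - 3, (x - 3)^2.

Check: the last factor (x - 3)^2 is the minimal polynomial, and the product (x - 3)^4 is the characteristic polynomial.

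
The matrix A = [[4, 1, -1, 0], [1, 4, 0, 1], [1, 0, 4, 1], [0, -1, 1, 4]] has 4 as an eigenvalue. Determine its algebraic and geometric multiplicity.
The characteristic polynomial is (x - 4)^4, so the factor x - 4 appears with exponent 4: the algebraic multiplicity is 4.

rank(A - 4I) = 2, so the eigenspace has dimension 4 - 2 = 2: the geometric multiplicity is 2.

Since 2 < 4, A is not diagonalizable.

algebraic multiplicity 4, geometric multiplicity 2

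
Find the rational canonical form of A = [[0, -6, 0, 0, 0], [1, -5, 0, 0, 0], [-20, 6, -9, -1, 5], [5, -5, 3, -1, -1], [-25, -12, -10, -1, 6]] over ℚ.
R = [[0, -6, 0, 0, 0], [1, -5, 0, 0, 0], [0, 0, 0, 0, 6], [0, 0, 1, 0, -1], [0, 0, 0, 1, -4]]

The invariant factors of A (the non-unit diagonal entries of the Smith normal form of xI - A over ℚ[x]) are (x + 2)(x + 3), (x - 1)(x + 2)(x + 3), each dividing the next. The characteristic polynomial is their product, (x - 1)(x + 2)^2(x + 3)^2.

The rational canonical form is the block-diagonal matrix of companion matrices C(f_i):
R = [[0, -6, 0, 0, 0], [1, -5, 0, 0, 0], [0, 0, 0, 0, 6], [0, 0, 1, 0, -1], [0, 0, 0, 1, -4]].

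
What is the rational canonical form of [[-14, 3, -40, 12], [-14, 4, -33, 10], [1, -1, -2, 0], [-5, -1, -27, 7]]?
The invariant factors of A (the non-unit diagonal entries of the Smith normal form of xI - A over ℚ[x]) are (x + 5)(x^3 - x - 1), each dividing the next. The characteristic polynomial is their product, (x + 5)(x^3 - x - 1).

The rational canonical form is the block-diagonal matrix of companion matrices C(f_i):
R = [[0, 0, 0, 5], [1, 0, 0, 6], [0, 1, 0, 1], [0, 0, 1, -5]].

Note the characteristic polynomial does not split into linear factors over ℚ, so A has no Jordan form over ℚ; the rational canonical form exists over any field.

R = [[0, 0, 0, 5], [1, 0, 0, 6], [0, 1, 0, 1], [0, 0, 1, -5]]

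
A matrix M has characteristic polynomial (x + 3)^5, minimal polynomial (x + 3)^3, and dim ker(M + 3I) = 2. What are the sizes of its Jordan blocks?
Jordan blocks: (-3, 3), (-3, 2)

λ = -3: algebraic multiplicity 5 (exponent in χ_M), largest block size 3 (exponent in m_M), 2 blocks (geometric multiplicity). These force block sizes [3, 2].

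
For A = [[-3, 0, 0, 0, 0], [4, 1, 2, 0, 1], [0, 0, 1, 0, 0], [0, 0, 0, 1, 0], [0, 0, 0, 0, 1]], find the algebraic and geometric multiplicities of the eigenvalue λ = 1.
algebraic multiplicity 4, geometric multiplicity 3

The characteristic polynomial is (x - 1)^4(x + 3), so the factor x - 1 appears with exponent 4: the algebraic multiplicity is 4.

rank(A - I) = 2, so the eigenspace has dimension 5 - 2 = 3: the geometric multiplicity is 3.

Since 3 < 4, A is not diagonalizable.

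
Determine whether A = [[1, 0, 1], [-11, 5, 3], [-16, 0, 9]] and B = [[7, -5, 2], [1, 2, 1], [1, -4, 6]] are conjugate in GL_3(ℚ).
Yes.

Two matrices over a field are similar if and only if they have the same invariant factors.

Both A and B have characteristic polynomial (x - 5)^3 and minimal polynomial (x - 5)^3. Computing further, both have invariant factors (x - 5)^3. Hence A and B are similar.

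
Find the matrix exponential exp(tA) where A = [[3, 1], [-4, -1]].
A has Jordan form J = [[1, 1], [0, 1]] with A = PJP^{-1}, so e^{tA} = P e^{tJ} P^{-1}.

For a Jordan block J_k(λ), e^{tJ_k(λ)} = e^{λt} · (I + tN + t^2 N^2/2! + ... + t^{k-1} N^{k-1}/(k-1)!) where N is the nilpotent superdiagonal part.

Assembling the blocks and conjugating back gives the entries of e^{tA} as shown above.

e^{tA} = [[(2*t + 1)*e^{t}, t*e^{t}], [-4*t*e^{t}, (1 - 2*t)*e^{t}]]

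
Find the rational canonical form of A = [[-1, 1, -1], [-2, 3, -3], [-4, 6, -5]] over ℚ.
The invariant factors of A (the non-unit diagonal entries of the Smith normal form of xI - A over ℚ[x]) are (x + 1)^3, each dividing the next. The characteristic polynomial is their product, (x + 1)^3.

The rational canonical form is the block-diagonal matrix of companion matrices C(f_i):
R = [[0, 0, -1], [1, 0, -3], [0, 1, -3]].

R = [[0, 0, -1], [1, 0, -3], [0, 1, -3]]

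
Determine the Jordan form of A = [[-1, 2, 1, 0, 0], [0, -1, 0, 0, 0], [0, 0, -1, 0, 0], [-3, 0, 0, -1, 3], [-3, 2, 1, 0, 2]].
The characteristic polynomial is det(xI - A) = (x - 2)(x + 1)^4, so the eigenvalues are -1 (algebraic multiplicity 4), 2 (algebraic multiplicity 1).

For λ = -1: rank(A + I) = 2, rank((A + I)^2) = 1. The eigenspace has dimension 5 - 2 = 3, so there are 3 Jordan blocks; the rank sequence gives block sizes [2, 1, 1].

For λ = 2: algebraic multiplicity 1 gives one 1×1 block.

Assembling the blocks gives the Jordan form J above.

J = [[-1, 1, 0, 0, 0], [0, -1, 0, 0, 0], [0, 0, -1, 0, 0], [0, 0, 0, -1, 0], [0, 0, 0, 0, 2]]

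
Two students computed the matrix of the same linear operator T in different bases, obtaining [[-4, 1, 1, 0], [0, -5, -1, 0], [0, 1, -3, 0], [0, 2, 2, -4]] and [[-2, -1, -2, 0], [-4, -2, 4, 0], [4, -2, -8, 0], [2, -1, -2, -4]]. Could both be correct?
Two matrices over a field are similar if and only if they have the same invariant factors.

Both A and B have characteristic polynomial (x + 4)^4 and minimal polynomial (x + 4)^2. Computing further, both have invariant factors x + 4, x + 4, (x + 4)^2. Hence A and B are similar.

Yes.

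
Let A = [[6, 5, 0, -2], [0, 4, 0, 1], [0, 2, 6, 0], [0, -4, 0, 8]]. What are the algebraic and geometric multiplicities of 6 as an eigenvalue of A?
The characteristic polynomial is (x - 6)^4, so the factor x - 6 appears with exponent 4: the algebraic multiplicity is 4.

rank(A - 6I) = 2, so the eigenspace has dimension 4 - 2 = 2: the geometric multiplicity is 2.

Since 2 < 4, A is not diagonalizable.

algebraic multiplicity 4, geometric multiplicity 2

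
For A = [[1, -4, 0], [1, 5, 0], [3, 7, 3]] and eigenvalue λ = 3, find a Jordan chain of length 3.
v_1 = [[3, -1, -4]]^T, v_2 = [[-2, 1, 2]]^T, v_3 = [[0, 0, 1]]^T

We seek v_1 ∈ ker((A - 3I)^3) \ ker((A - 3I)^2), then set v_{i+1} = (A - 3I) v_i.

One such chain is v_1 = [[3, -1, -4]]^T, v_2 = [[-2, 1, 2]]^T, v_3 = [[0, 0, 1]]^T. Check: (A - 3I) v_3 = [[0, 0, 0]]^T = 0.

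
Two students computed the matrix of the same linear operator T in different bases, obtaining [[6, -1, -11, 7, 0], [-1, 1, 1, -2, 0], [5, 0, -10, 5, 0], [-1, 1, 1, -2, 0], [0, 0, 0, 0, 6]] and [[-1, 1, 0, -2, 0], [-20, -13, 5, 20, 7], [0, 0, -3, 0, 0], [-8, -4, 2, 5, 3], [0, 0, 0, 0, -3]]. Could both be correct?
trace(A) = 1 but trace(B) = -15. The trace is a similarity invariant, so A and B are not similar.

No.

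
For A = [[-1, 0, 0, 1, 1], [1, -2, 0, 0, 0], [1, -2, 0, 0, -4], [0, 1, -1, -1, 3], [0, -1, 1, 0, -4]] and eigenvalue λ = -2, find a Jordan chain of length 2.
v_1 = [[0, 1, 0, 0, 0]]^T, v_2 = [[0, 0, -2, 1, -1]]^T

We seek v_1 ∈ ker((A + 2I)^2) \ ker(A + 2I), then set v_{i+1} = (A + 2I) v_i.

One such chain is v_1 = [[0, 1, 0, 0, 0]]^T, v_2 = [[0, 0, -2, 1, -1]]^T. Check: (A + 2I) v_2 = [[0, 0, 0, 0, 0]]^T = 0.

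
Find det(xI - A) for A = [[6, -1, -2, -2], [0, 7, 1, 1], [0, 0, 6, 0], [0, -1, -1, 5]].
χ_A(x) = (x - 6)^4

xI - A = [[x - 6, 1, 2, 2], [0, x - 7, -1, -1], [0, 0, x - 6, 0], [0, 1, 1, x - 5]].

Expanding det(xI - A) along the first row:
det(xI - A) = + (x - 6)·det([[x - 7, -1, -1], [0, x - 6, 0], [1, 1, x - 5]]) - (1)·det([[0, -1, -1], [0, x - 6, 0], [0, 1, x - 5]]) + (2)·det([[0, x - 7, -1], [0, 0, 0], [0, 1, x - 5]]) - (2)·det([[0, x - 7, -1], [0, 0, x - 6], [0, 1, 1]]).

Evaluating gives χ_A(x) = x^4 - 24x^3 + 216x^2 - 864x + 1296 = (x - 6)^4.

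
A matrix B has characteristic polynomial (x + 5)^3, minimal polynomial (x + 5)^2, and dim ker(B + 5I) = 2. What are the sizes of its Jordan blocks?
Jordan blocks: (-5, 2), (-5, 1)

λ = -5: algebraic multiplicity 3 (exponent in χ_B), largest block size 2 (exponent in m_B), 2 blocks (geometric multiplicity). These force block sizes [2, 1].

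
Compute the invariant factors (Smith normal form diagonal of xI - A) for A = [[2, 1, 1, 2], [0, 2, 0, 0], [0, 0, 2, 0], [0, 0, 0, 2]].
x - 2, x - 2, (x - 2)^2

The Jordan structure of A has elementary divisors (x - 2)^2, (x - 2), (x - 2). Arranging the block sizes at each eigenvalue in decreasing order and taking row products gives the invariant factors.

Invariant factors (smallest first, each dividing the next): x - 2, x - 2, (x - 2)^2.

Check: the last factor (x - 2)^2 is the minimal polynomial, and the product (x - 2)^4 is the characteristic polynomial.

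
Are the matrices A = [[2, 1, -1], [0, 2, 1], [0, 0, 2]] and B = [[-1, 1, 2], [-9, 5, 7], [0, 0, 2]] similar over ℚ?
Yes.

Two matrices over a field are similar if and only if they have the same invariant factors.

Both A and B have characteristic polynomial (x - 2)^3 and minimal polynomial (x - 2)^3. Computing further, both have invariant factors (x - 2)^3. Hence A and B are similar.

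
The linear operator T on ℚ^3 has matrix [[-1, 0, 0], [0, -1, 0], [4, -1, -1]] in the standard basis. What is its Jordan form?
The characteristic polynomial is det(xI - A) = (x + 1)^3, so the eigenvalues are -1 (algebraic multiplicity 3).

For λ = -1: rank(A + I) = 1, rank((A + I)^2) = 0. The eigenspace has dimension 3 - 1 = 2, so there are 2 Jordan blocks; the rank sequence gives block sizes [2, 1].

Assembling the blocks gives the Jordan form J above.

J = [[-1, 1, 0], [0, -1, 0], [0, 0, -1]]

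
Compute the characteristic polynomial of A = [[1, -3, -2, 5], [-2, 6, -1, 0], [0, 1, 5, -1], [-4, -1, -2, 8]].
xI - A = [[x - 1, 3, 2, -5], [2, x - 6, 1, 0], [0, -1, x - 5, 1], [4, 1, 2, x - 8]].

Expanding det(xI - A) along the first row:
det(xI - A) = + (x - 1)·det([[x - 6, 1, 0], [-1, x - 5, 1], [1, 2, x - 8]]) - (3)·det([[2, 1, 0], [0, x - 5, 1], [4, 2, x - 8]]) + (2)·det([[2, x - 6, 0], [0, -1, 1], [4, 1, x - 8]]) - (-5)·det([[2, x - 6, 1], [0, -1, x - 5], [4, 1, 2]]).

Evaluating gives χ_A(x) = x^4 - 20x^3 + 150x^2 - 500x + 625 = (x - 5)^4.

χ_A(x) = (x - 5)^4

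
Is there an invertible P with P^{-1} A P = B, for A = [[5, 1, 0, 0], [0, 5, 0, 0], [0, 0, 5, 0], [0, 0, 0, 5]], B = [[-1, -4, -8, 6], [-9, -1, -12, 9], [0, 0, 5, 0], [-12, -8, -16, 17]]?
Yes.

Two matrices over a field are similar if and only if they have the same invariant factors.

Both A and B have characteristic polynomial (x - 5)^4 and minimal polynomial (x - 5)^2. Computing further, both have invariant factors x - 5, x - 5, (x - 5)^2. Hence A and B are similar.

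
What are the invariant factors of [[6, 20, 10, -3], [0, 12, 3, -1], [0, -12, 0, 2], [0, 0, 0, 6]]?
The Jordan structure of A has elementary divisors (x - 6)^2, (x - 6)^2. Arranging the block sizes at each eigenvalue in decreasing order and taking row products gives the invariant factors.

Invariant factors (smallest first, each dividing the next): (x - 6)^2, (x - 6)^2.

Check: the last factor (x - 6)^2 is the minimal polynomial, and the product (x - 6)^4 is the characteristic polynomial.

(x - 6)^2, (x - 6)^2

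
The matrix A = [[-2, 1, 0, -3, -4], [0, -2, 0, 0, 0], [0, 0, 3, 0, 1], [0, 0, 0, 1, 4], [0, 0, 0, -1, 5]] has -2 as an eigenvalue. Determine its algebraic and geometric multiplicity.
algebraic multiplicity 2, geometric multiplicity 1

The characteristic polynomial is (x - 3)^3(x + 2)^2, so the factor x + 2 appears with exponent 2: the algebraic multiplicity is 2.

rank(A + 2I) = 4, so the eigenspace has dimension 5 - 4 = 1: the geometric multiplicity is 1.

Since 1 < 2, A is not diagonalizable.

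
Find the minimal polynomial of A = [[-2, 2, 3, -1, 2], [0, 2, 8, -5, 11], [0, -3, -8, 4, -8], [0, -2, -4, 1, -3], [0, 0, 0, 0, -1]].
The characteristic polynomial factors as (x + 1)^2(x + 2)^3. The minimal polynomial is ∏(x - λ)^{k_λ} where k_λ is the size of the largest Jordan block at λ.

For λ = -2: rank(A + 2I) = 4, and the largest Jordan block has size 3 (the smallest k with rank((A + 2I)^k) = rank((A + 2I)^(k+1))).
For λ = -1: rank(A + I) = 4, and the largest Jordan block has size 2 (the smallest k with rank((A + I)^k) = rank((A + I)^(k+1))).

So m_A(x) = (x + 1)^2(x + 2)^3.

m_A(x) = (x + 1)^2(x + 2)^3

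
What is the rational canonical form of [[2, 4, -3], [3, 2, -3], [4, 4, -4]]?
The invariant factors of A (the non-unit diagonal entries of the Smith normal form of xI - A over ℚ[x]) are x^3 + 4, each dividing the next. The characteristic polynomial is their product, x^3 + 4.

The rational canonical form is the block-diagonal matrix of companion matrices C(f_i):
R = [[0, 0, -4], [1, 0, 0], [0, 1, 0]].

Note the characteristic polynomial does not split into linear factors over ℚ, so A has no Jordan form over ℚ; the rational canonical form exists over any field.

R = [[0, 0, -4], [1, 0, 0], [0, 1, 0]]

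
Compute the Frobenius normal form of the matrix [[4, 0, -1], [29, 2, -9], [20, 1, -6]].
R = [[0, 0, -1], [1, 0, -1], [0, 1, 0]]

The invariant factors of A (the non-unit diagonal entries of the Smith normal form of xI - A over ℚ[x]) are x^3 + x + 1, each dividing the next. The characteristic polynomial is their product, x^3 + x + 1.

The rational canonical form is the block-diagonal matrix of companion matrices C(f_i):
R = [[0, 0, -1], [1, 0, -1], [0, 1, 0]].

Note the characteristic polynomial does not split into linear factors over ℚ, so A has no Jordan form over ℚ; the rational canonical form exists over any field.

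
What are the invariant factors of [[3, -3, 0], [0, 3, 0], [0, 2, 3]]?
The Jordan structure of A has elementary divisors (x - 3)^2, (x - 3). Arranging the block sizes at each eigenvalue in decreasing order and taking row products gives the invariant factors.

Invariant factors (smallest first, each dividing the next): x - 3, (x - 3)^2.

Check: the last factor (x - 3)^2 is the minimal polynomial, and the product (x - 3)^3 is the characteristic polynomial.

x - 3, (x - 3)^2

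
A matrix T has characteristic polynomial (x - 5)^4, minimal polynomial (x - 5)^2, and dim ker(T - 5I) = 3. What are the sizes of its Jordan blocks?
Jordan blocks: (5, 2), (5, 1), (5, 1)

λ = 5: algebraic multiplicity 4 (exponent in χ_T), largest block size 2 (exponent in m_T), 3 blocks (geometric multiplicity). These force block sizes [2, 1, 1].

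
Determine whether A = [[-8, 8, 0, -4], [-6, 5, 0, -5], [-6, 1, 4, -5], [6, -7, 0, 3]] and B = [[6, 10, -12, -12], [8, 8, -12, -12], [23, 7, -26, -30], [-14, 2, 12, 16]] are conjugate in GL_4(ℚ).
Yes.

Two matrices over a field are similar if and only if they have the same invariant factors.

Both A and B have characteristic polynomial (x - 4)^2(x + 2)^2 and minimal polynomial (x - 4)(x + 2)^2. Computing further, both have invariant factors x - 4, (x - 4)(x + 2)^2. Hence A and B are similar.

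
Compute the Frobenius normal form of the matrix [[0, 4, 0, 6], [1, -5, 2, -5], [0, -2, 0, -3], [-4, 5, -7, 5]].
R = [[0, 0, 0, 0], [1, 0, 0, -5], [0, 1, 0, -3], [0, 0, 1, 0]]

The invariant factors of A (the non-unit diagonal entries of the Smith normal form of xI - A over ℚ[x]) are x(x^3 + 3x + 5), each dividing the next. The characteristic polynomial is their product, x(x^3 + 3x + 5).

The rational canonical form is the block-diagonal matrix of companion matrices C(f_i):
R = [[0, 0, 0, 0], [1, 0, 0, -5], [0, 1, 0, -3], [0, 0, 1, 0]].

Note the characteristic polynomial does not split into linear factors over ℚ, so A has no Jordan form over ℚ; the rational canonical form exists over any field.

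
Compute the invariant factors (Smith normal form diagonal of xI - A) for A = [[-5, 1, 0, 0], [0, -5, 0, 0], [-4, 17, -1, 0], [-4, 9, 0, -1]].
The Jordan structure of A has elementary divisors (x + 5)^2, (x + 1), (x + 1). Arranging the block sizes at each eigenvalue in decreasing order and taking row products gives the invariant factors.

Invariant factors (smallest first, each dividing the next): x + 1, (x + 1)(x + 5)^2.

Check: the last factor (x + 1)(x + 5)^2 is the minimal polynomial, and the product (x + 1)^2(x + 5)^2 is the characteristic polynomial.

x + 1, (x + 1)(x + 5)^2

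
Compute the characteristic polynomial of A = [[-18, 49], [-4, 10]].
χ_A(x) = (x + 4)^2

xI - A = [[x + 18, -49], [4, x - 10]].

Expanding det(xI - A) along the first row:
det(xI - A) = + (x + 18)·det([[x - 10]]) - (-49)·det([[4]]).

Evaluating gives χ_A(x) = x^2 + 8x + 16 = (x + 4)^2.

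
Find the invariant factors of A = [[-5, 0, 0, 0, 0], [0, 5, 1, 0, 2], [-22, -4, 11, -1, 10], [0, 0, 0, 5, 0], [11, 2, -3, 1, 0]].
(x - 6)(x - 5)^3(x + 5)

The Jordan structure of A has elementary divisors (x + 5), (x - 5)^3, (x - 6). Arranging the block sizes at each eigenvalue in decreasing order and taking row products gives the invariant factors.

Invariant factors (smallest first, each dividing the next): (x - 6)(x - 5)^3(x + 5).

Check: the last factor (x - 6)(x - 5)^3(x + 5) is the minimal polynomial, and the product (x - 6)(x - 5)^3(x + 5) is the characteristic polynomial.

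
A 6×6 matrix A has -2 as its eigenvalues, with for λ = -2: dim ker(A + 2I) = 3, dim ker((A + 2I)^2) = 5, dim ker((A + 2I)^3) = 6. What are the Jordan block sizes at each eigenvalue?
λ = -2: successive nullity increments [3, 2, 1] count blocks of size ≥ k; block sizes are [3, 2, 1].

Jordan blocks: (-2, 3), (-2, 2), (-2, 1)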